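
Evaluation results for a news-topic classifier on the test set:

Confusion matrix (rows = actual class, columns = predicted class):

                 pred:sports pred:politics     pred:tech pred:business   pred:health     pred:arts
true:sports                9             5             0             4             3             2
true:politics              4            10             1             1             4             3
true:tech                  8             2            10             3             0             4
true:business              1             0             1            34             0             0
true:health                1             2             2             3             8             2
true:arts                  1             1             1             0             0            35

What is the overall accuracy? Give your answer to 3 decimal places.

Accuracy = trace / total = (9+10+10+34+8+35=106) / 165 = 106/165 = 0.642

0.642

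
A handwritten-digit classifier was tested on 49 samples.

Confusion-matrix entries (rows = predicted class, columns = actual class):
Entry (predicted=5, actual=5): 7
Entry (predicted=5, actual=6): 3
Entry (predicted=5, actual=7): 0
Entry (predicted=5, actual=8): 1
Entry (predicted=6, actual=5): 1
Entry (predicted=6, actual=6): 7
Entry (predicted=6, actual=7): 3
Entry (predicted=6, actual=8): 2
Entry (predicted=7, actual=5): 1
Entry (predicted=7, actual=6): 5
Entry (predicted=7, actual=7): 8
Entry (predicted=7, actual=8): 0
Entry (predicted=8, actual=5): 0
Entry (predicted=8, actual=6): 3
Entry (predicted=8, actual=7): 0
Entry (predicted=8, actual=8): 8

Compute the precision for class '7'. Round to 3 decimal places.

Treat '7' as positive and all other classes as negative.
precision = TP/(TP+FP).
7: TP=8, FP=1+5+0=6 → 8/14 = 0.5714

0.571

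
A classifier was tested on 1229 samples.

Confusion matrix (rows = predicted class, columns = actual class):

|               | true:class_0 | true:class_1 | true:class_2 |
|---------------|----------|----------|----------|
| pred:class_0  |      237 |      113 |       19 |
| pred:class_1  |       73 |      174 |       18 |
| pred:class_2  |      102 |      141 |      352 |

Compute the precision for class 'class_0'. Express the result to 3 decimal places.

0.642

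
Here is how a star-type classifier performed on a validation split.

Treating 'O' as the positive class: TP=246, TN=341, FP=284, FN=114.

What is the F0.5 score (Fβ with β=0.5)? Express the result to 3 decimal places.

Fβ = (1+β²)·TP / ((1+β²)·TP + β²·FN + FP), with β²=1/4
= 1.25·246 / (1.25·246 + 0.25·114 + 284) = 0.496

0.496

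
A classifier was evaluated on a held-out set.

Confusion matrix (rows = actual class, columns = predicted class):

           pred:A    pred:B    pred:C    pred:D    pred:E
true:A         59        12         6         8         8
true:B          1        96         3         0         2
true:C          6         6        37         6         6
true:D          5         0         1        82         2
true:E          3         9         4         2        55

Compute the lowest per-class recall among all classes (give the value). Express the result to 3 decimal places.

0.607

Per-class recall (TP/(TP+FN)):
  A: TP=59, FN=12+6+8+8=34 → 59/93 = 0.6344
  B: TP=96, FN=1+3+0+2=6 → 96/102 = 0.9412
  C: TP=37, FN=6+6+6+6=24 → 37/61 = 0.6066
  D: TP=82, FN=5+0+1+2=8 → 82/90 = 0.9111
  E: TP=55, FN=3+9+4+2=18 → 55/73 = 0.7534
Lowest is class 'C' with recall = 0.607.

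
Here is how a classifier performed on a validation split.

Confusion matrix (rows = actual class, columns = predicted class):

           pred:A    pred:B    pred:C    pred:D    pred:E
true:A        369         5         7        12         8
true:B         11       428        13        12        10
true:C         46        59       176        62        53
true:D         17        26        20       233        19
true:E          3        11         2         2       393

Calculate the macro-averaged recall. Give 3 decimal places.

Per-class recall (TP/(TP+FN)):
  A: TP=369, FN=5+7+12+8=32 → 369/401 = 0.9202
  B: TP=428, FN=11+13+12+10=46 → 428/474 = 0.9030
  C: TP=176, FN=46+59+62+53=220 → 176/396 = 0.4444
  D: TP=233, FN=17+26+20+19=82 → 233/315 = 0.7397
  E: TP=393, FN=3+11+2+2=18 → 393/411 = 0.9562
Macro-recall = mean = (0.9202 + 0.9030 + 0.4444 + 0.7397 + 0.9562) / 5 = 0.793

0.793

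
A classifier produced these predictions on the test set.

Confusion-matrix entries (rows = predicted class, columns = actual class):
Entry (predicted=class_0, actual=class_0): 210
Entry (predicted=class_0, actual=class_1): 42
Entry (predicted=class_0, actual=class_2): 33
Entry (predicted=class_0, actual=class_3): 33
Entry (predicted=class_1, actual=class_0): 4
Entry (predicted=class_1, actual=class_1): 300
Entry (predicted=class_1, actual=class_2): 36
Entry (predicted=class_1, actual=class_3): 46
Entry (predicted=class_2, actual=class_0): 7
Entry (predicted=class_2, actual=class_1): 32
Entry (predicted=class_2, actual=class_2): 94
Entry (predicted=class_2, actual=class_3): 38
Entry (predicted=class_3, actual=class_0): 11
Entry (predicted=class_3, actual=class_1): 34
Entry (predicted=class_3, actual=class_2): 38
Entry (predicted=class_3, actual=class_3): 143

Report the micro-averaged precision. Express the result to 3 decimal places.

0.678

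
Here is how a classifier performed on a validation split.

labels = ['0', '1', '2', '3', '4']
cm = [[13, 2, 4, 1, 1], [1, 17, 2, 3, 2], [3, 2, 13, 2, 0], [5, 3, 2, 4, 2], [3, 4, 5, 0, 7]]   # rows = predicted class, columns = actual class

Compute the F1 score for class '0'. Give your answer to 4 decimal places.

F1 score = 2·TP/(2·TP+FP+FN).
0: TP=13, FP=2+4+1+1=8, FN=1+3+5+3=12 → 26/46 = 0.56522

0.5652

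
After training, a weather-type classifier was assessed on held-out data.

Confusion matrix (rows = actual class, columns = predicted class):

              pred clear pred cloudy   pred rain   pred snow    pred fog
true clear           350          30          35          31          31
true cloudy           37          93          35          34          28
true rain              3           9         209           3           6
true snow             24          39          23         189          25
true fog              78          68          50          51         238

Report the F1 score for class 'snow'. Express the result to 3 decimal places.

Treat 'snow' as positive and all other classes as negative.
F1 score = 2·TP/(2·TP+FP+FN).
snow: TP=189, FP=31+34+3+51=119, FN=24+39+23+25=111 → 378/608 = 0.6217

0.622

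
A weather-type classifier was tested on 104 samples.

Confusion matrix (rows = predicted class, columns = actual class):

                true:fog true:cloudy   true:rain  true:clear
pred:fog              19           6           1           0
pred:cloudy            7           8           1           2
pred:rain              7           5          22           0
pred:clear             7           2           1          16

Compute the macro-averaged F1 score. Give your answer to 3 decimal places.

0.615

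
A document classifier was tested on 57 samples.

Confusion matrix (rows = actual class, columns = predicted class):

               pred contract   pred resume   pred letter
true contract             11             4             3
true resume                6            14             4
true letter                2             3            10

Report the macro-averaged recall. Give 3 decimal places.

0.620

Per-class recall (TP/(TP+FN)):
  contract: TP=11, FN=4+3=7 → 11/18 = 0.6111
  resume: TP=14, FN=6+4=10 → 14/24 = 0.5833
  letter: TP=10, FN=2+3=5 → 10/15 = 0.6667
Macro-recall = mean = (0.6111 + 0.5833 + 0.6667) / 3 = 0.620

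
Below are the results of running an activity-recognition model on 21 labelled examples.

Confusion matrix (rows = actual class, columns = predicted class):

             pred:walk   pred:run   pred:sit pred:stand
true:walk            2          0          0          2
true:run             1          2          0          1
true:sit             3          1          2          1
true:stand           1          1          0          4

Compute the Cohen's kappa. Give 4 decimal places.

0.3104

Observed agreement pₒ = trace/N = 10/21 = 0.47619
Expected agreement pₑ = Σ (rowᵢ·colᵢ)/N² = (4·7 + 4·4 + 7·2 + 6·8)/21² = 0.24036
κ = (pₒ − pₑ)/(1 − pₑ) = (0.47619 − 0.24036)/(1 − 0.24036) = 0.3104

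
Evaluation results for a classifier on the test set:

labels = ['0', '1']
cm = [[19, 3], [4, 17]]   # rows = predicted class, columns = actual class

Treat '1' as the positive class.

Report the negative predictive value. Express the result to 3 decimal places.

0.864

NPV = TN/(TN+FN) = 19/(19+3) = 0.864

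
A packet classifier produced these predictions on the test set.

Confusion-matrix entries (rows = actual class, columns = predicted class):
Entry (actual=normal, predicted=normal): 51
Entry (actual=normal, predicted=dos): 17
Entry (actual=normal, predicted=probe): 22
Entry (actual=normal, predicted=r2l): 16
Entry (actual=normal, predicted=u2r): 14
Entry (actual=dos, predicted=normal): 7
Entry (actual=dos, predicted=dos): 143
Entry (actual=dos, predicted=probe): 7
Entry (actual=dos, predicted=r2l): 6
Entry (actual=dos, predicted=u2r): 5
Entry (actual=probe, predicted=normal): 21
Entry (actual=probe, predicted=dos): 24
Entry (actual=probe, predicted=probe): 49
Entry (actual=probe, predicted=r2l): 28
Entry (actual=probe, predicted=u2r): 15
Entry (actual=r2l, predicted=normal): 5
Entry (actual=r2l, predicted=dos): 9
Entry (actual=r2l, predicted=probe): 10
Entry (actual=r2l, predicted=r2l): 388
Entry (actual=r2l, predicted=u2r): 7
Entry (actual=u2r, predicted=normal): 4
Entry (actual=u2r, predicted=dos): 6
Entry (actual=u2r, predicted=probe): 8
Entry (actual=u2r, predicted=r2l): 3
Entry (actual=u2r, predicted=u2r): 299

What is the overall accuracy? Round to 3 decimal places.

0.799

Accuracy = trace / total = (51+143+49+388+299=930) / 1164 = 930/1164 = 0.799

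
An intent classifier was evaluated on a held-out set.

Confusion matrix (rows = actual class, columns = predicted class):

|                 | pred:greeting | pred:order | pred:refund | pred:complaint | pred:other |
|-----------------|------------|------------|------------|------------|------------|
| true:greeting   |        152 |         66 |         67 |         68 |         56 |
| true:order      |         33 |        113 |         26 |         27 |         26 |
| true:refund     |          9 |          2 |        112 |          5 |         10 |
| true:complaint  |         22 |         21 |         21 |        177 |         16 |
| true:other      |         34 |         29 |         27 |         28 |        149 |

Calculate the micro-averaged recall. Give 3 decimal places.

Micro-averaging pools counts across classes: ΣTP=703, ΣFP=593, ΣFN=593.
Micro-recall = TP/(TP+FN) on pooled counts = 0.542 (equals overall accuracy in single-label multiclass).

0.542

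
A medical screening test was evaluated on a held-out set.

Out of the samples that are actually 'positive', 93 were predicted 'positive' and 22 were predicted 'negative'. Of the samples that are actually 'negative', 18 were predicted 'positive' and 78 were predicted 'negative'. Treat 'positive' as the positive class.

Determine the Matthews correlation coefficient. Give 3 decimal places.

MCC = (TP·TN − FP·FN) / √((TP+FP)(TP+FN)(TN+FP)(TN+FN))
Numerator = 93·78 − 18·22 = 6858
Denominator = √(111·115·96·100) = √122544000 = 11069.9593
MCC = 6858 / 11069.9593 = 0.620

0.620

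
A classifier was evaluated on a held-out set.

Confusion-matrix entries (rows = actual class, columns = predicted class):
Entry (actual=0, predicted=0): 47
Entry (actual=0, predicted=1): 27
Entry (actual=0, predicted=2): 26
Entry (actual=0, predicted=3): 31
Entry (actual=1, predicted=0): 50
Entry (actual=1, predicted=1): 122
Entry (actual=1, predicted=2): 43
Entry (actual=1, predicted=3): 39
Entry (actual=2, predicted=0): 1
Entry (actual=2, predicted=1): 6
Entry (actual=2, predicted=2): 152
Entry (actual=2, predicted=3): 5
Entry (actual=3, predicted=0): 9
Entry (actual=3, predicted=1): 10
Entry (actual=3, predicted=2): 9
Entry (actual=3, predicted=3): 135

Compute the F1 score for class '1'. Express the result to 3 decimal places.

0.582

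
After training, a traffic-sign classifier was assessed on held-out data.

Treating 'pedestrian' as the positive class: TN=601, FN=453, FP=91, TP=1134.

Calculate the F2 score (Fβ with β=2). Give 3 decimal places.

Fβ = (1+β²)·TP / ((1+β²)·TP + β²·FN + FP), with β²=4
= 5·1134 / (5·1134 + 4·453 + 91) = 0.749

0.749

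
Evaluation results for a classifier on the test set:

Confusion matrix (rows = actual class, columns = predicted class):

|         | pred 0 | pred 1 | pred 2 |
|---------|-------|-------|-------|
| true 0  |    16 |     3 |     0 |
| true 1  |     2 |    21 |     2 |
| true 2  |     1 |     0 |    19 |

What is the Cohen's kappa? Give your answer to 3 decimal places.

0.811

Observed agreement pₒ = trace/N = 56/64 = 0.8750
Expected agreement pₑ = Σ (rowᵢ·colᵢ)/N² = (19·19 + 25·24 + 20·21)/64² = 0.3372
κ = (pₒ − pₑ)/(1 − pₑ) = (0.8750 − 0.3372)/(1 − 0.3372) = 0.811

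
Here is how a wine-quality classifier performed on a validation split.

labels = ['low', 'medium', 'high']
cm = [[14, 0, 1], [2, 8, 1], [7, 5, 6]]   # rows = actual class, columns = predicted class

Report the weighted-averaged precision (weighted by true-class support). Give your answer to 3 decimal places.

0.668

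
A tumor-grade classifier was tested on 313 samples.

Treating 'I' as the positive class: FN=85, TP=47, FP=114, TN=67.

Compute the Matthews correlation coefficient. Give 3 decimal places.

MCC = (TP·TN − FP·FN) / √((TP+FP)(TP+FN)(TN+FP)(TN+FN))
Numerator = 47·67 − 114·85 = -6541
Denominator = √(161·132·181·152) = √584685024 = 24180.2610
MCC = -6541 / 24180.2610 = -0.271

-0.271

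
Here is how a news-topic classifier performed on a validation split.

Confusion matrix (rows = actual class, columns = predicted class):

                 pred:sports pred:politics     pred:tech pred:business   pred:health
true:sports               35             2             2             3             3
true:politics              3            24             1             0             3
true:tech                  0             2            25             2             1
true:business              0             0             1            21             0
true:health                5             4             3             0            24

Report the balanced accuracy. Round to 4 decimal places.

0.8013

Balanced accuracy = mean of per-class recall.
  sports: recall = 35/45 = 0.77778
  politics: recall = 24/31 = 0.77419
  tech: recall = 25/30 = 0.83333
  business: recall = 21/22 = 0.95455
  health: recall = 24/36 = 0.66667
Mean = (0.77778 + 0.77419 + 0.83333 + 0.95455 + 0.66667) / 5 = 0.8013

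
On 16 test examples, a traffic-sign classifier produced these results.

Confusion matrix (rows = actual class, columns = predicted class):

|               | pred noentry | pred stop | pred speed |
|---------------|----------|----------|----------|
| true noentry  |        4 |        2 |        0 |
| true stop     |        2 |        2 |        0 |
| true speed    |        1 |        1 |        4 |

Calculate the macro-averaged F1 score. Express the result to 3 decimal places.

Per-class F1 score (2·TP/(2·TP+FP+FN)):
  noentry: TP=4, FP=2+1=3, FN=2+0=2 → 8/13 = 0.6154
  stop: TP=2, FP=2+1=3, FN=2+0=2 → 4/9 = 0.4444
  speed: TP=4, FP=0+0=0, FN=1+1=2 → 8/10 = 0.8000
Macro-F1 score = mean = (0.6154 + 0.4444 + 0.8000) / 3 = 0.620

0.620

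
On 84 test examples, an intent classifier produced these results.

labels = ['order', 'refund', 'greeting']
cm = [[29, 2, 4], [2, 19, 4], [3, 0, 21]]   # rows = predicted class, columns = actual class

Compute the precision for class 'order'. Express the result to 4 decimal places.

0.8286

Take TP from the diagonal, FP from the rest of the 'order' prediction marginal, FN from the rest of the 'order' actual marginal.
precision = TP/(TP+FP).
order: TP=29, FP=2+4=6 → 29/35 = 0.82857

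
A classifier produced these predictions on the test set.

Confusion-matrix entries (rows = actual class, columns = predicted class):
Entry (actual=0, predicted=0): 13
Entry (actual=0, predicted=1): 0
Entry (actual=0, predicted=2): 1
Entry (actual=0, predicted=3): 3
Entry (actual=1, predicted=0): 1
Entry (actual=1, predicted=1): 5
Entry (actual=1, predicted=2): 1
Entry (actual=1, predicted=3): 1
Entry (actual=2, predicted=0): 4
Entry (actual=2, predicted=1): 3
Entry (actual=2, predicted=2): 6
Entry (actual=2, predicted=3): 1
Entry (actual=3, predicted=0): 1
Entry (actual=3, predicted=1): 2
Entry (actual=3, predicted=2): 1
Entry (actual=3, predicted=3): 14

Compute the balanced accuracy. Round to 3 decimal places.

0.649

Balanced accuracy = mean of per-class recall.
  0: recall = 13/17 = 0.7647
  1: recall = 5/8 = 0.6250
  2: recall = 6/14 = 0.4286
  3: recall = 14/18 = 0.7778
Mean = (0.7647 + 0.6250 + 0.4286 + 0.7778) / 4 = 0.649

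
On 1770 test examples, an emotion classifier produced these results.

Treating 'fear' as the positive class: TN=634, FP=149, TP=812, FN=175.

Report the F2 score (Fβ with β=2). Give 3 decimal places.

Fβ = (1+β²)·TP / ((1+β²)·TP + β²·FN + FP), with β²=4
= 5·812 / (5·812 + 4·175 + 149) = 0.827

0.827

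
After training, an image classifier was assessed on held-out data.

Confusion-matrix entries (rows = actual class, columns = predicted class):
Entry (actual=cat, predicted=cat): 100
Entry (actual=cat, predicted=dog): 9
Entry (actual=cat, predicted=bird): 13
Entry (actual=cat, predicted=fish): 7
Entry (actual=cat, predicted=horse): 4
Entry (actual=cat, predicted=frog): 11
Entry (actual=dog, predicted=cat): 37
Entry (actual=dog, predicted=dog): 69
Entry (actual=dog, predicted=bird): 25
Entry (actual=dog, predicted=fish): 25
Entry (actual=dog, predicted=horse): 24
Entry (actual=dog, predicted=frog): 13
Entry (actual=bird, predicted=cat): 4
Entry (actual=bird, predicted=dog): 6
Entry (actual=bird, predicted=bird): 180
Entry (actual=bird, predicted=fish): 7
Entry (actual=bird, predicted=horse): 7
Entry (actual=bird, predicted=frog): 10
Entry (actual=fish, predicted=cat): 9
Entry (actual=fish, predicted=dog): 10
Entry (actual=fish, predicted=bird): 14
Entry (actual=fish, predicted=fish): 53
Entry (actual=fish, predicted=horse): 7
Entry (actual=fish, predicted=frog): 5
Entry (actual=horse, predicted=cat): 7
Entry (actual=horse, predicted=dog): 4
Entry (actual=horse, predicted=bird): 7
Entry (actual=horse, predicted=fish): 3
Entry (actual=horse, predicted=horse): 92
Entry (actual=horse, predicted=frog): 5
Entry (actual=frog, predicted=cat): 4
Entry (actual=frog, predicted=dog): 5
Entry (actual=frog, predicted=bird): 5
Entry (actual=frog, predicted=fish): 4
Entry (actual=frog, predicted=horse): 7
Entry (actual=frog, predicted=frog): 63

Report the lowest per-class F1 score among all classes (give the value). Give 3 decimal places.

Per-class F1 score (2·TP/(2·TP+FP+FN)):
  cat: TP=100, FP=37+4+9+7+4=61, FN=9+13+7+4+11=44 → 200/305 = 0.6557
  dog: TP=69, FP=9+6+10+4+5=34, FN=37+25+25+24+13=124 → 138/296 = 0.4662
  bird: TP=180, FP=13+25+14+7+5=64, FN=4+6+7+7+10=34 → 360/458 = 0.7860
  fish: TP=53, FP=7+25+7+3+4=46, FN=9+10+14+7+5=45 → 106/197 = 0.5381
  horse: TP=92, FP=4+24+7+7+7=49, FN=7+4+7+3+5=26 → 184/259 = 0.7104
  frog: TP=63, FP=11+13+10+5+5=44, FN=4+5+5+4+7=25 → 126/195 = 0.6462
Lowest is class 'dog' with F1 score = 0.466.

0.466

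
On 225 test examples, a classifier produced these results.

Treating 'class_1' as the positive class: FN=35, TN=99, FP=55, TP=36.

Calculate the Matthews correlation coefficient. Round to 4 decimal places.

MCC = (TP·TN − FP·FN) / √((TP+FP)(TP+FN)(TN+FP)(TN+FN))
Numerator = 36·99 − 55·35 = 1639
Denominator = √(91·71·154·134) = √133329196 = 11546.8262
MCC = 1639 / 11546.8262 = 0.1419

0.1419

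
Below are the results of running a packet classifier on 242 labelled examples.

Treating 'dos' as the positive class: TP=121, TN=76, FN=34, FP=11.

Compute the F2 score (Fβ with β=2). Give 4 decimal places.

Fβ = (1+β²)·TP / ((1+β²)·TP + β²·FN + FP), with β²=4
= 5·121 / (5·121 + 4·34 + 11) = 0.8045

0.8045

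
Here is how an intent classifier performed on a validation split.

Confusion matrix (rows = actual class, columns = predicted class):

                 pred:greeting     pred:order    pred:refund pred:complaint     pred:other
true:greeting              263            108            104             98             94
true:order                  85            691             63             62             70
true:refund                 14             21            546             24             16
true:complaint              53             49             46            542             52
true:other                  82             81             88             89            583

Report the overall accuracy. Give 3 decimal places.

0.669

Accuracy = trace / total = (263+691+546+542+583=2625) / 3924 = 2625/3924 = 0.669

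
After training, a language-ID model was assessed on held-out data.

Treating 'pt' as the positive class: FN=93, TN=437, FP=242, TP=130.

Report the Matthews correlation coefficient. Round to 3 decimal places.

MCC = (TP·TN − FP·FN) / √((TP+FP)(TP+FN)(TN+FP)(TN+FN))
Numerator = 130·437 − 242·93 = 34304
Denominator = √(372·223·679·530) = √29853375720 = 172781.2945
MCC = 34304 / 172781.2945 = 0.199

0.199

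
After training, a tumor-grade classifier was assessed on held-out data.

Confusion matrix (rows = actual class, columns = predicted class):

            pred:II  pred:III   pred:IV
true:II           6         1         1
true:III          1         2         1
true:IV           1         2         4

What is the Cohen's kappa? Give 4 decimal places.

Observed agreement pₒ = trace/N = 12/19 = 0.63158
Expected agreement pₑ = Σ (rowᵢ·colᵢ)/N² = (8·8 + 4·5 + 7·6)/19² = 0.34903
κ = (pₒ − pₑ)/(1 − pₑ) = (0.63158 − 0.34903)/(1 − 0.34903) = 0.4340

0.4340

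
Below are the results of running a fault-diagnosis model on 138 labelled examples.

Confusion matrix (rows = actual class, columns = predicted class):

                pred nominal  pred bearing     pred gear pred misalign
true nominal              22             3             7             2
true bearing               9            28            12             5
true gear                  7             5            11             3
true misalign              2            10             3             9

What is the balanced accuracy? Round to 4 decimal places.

0.4909

Balanced accuracy = mean of per-class recall.
  nominal: recall = 22/34 = 0.64706
  bearing: recall = 28/54 = 0.51852
  gear: recall = 11/26 = 0.42308
  misalign: recall = 9/24 = 0.37500
Mean = (0.64706 + 0.51852 + 0.42308 + 0.37500) / 4 = 0.4909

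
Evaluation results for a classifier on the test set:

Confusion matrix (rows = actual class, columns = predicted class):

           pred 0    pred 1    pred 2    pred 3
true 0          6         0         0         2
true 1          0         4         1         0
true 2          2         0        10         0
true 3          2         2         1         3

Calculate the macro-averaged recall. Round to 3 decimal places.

Per-class recall (TP/(TP+FN)):
  0: TP=6, FN=0+0+2=2 → 6/8 = 0.7500
  1: TP=4, FN=0+1+0=1 → 4/5 = 0.8000
  2: TP=10, FN=2+0+0=2 → 10/12 = 0.8333
  3: TP=3, FN=2+2+1=5 → 3/8 = 0.3750
Macro-recall = mean = (0.7500 + 0.8000 + 0.8333 + 0.3750) / 4 = 0.690

0.690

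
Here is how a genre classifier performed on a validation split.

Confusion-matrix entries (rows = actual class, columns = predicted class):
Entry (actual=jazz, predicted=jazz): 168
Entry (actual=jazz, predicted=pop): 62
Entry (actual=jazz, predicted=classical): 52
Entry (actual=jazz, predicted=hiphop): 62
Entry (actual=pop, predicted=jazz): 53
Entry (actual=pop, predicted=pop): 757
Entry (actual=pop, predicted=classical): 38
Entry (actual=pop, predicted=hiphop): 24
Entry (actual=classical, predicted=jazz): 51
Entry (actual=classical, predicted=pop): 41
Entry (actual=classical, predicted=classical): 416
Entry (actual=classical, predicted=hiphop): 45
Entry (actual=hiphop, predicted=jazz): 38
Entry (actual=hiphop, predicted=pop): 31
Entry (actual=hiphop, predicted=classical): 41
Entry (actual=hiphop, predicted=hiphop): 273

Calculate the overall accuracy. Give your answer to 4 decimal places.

Accuracy = trace / total = (168+757+416+273=1614) / 2152 = 1614/2152 = 0.7500

0.7500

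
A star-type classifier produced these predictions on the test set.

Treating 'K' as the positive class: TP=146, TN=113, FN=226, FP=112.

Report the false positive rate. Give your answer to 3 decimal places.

FPR = FP/(FP+TN) = 112/(112+113) = 0.498

0.498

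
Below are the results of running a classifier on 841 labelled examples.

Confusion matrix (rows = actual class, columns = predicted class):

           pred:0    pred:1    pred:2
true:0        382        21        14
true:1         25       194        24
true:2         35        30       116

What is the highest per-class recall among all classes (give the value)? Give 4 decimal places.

0.9161

Per-class recall (TP/(TP+FN)):
  0: TP=382, FN=21+14=35 → 382/417 = 0.91607
  1: TP=194, FN=25+24=49 → 194/243 = 0.79835
  2: TP=116, FN=35+30=65 → 116/181 = 0.64088
Highest is class '0' with recall = 0.9161.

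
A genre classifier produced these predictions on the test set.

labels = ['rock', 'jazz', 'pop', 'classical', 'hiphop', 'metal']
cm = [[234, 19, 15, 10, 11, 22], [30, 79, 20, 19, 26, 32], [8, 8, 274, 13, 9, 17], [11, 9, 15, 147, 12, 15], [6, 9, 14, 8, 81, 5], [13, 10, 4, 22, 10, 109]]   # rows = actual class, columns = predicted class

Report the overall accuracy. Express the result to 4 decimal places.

Accuracy = trace / total = (234+79+274+147+81+109=924) / 1346 = 924/1346 = 0.6865

0.6865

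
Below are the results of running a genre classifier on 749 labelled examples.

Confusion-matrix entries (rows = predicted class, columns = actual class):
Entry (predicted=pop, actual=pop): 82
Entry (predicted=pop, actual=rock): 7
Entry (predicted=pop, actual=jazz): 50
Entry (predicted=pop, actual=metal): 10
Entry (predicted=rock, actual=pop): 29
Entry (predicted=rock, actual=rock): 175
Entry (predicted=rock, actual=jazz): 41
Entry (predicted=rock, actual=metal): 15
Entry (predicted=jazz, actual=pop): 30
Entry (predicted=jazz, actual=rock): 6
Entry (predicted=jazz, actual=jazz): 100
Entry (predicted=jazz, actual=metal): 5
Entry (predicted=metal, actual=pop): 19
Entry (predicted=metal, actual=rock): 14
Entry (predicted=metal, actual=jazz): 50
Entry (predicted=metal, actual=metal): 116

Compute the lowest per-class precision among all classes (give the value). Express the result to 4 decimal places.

Per-class precision (TP/(TP+FP)):
  pop: TP=82, FP=7+50+10=67 → 82/149 = 0.55034
  rock: TP=175, FP=29+41+15=85 → 175/260 = 0.67308
  jazz: TP=100, FP=30+6+5=41 → 100/141 = 0.70922
  metal: TP=116, FP=19+14+50=83 → 116/199 = 0.58291
Lowest is class 'pop' with precision = 0.5503.

0.5503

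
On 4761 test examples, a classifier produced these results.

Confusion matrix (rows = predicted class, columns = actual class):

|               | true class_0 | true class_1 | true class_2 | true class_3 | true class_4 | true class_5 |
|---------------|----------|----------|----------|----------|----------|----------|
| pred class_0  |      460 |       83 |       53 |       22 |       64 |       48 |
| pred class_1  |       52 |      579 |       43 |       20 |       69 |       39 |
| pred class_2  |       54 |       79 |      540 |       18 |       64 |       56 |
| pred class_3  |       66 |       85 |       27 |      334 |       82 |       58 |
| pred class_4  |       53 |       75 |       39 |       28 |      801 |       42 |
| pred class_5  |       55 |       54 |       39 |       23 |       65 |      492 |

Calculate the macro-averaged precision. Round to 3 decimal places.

Per-class precision (TP/(TP+FP)):
  class_0: TP=460, FP=83+53+22+64+48=270 → 460/730 = 0.6301
  class_1: TP=579, FP=52+43+20+69+39=223 → 579/802 = 0.7219
  class_2: TP=540, FP=54+79+18+64+56=271 → 540/811 = 0.6658
  class_3: TP=334, FP=66+85+27+82+58=318 → 334/652 = 0.5123
  class_4: TP=801, FP=53+75+39+28+42=237 → 801/1038 = 0.7717
  class_5: TP=492, FP=55+54+39+23+65=236 → 492/728 = 0.6758
Macro-precision = mean = (0.6301 + 0.7219 + 0.6658 + 0.5123 + 0.7717 + 0.6758) / 6 = 0.663

0.663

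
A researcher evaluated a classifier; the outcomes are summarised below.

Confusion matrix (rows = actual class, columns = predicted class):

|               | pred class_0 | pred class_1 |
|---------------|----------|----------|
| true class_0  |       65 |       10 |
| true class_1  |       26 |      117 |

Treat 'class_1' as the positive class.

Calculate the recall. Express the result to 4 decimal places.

Recall = TP/(TP+FN) = 117/(117+26) = 117/143 = 0.8182

0.8182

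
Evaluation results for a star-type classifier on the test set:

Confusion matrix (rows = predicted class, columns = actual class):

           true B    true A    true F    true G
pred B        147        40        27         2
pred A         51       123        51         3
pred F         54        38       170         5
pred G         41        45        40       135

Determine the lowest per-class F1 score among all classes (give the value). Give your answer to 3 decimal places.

0.519

Per-class F1 score (2·TP/(2·TP+FP+FN)):
  B: TP=147, FP=40+27+2=69, FN=51+54+41=146 → 294/509 = 0.5776
  A: TP=123, FP=51+51+3=105, FN=40+38+45=123 → 246/474 = 0.5190
  F: TP=170, FP=54+38+5=97, FN=27+51+40=118 → 340/555 = 0.6126
  G: TP=135, FP=41+45+40=126, FN=2+3+5=10 → 270/406 = 0.6650
Lowest is class 'A' with F1 score = 0.519.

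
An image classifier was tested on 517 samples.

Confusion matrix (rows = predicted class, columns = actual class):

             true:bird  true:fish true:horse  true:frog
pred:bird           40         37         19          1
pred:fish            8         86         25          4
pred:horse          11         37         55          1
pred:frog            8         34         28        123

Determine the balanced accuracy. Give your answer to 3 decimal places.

0.607

Balanced accuracy = mean of per-class recall.
  bird: recall = 40/67 = 0.5970
  fish: recall = 86/194 = 0.4433
  horse: recall = 55/127 = 0.4331
  frog: recall = 123/129 = 0.9535
Mean = (0.5970 + 0.4433 + 0.4331 + 0.9535) / 4 = 0.607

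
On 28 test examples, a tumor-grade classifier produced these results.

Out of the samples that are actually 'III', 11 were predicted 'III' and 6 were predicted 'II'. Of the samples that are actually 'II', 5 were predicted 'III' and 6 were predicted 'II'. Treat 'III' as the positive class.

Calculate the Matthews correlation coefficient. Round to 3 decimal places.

MCC = (TP·TN − FP·FN) / √((TP+FP)(TP+FN)(TN+FP)(TN+FN))
Numerator = 11·6 − 5·6 = 36
Denominator = √(16·17·11·12) = √35904 = 189.4835
MCC = 36 / 189.4835 = 0.190

0.190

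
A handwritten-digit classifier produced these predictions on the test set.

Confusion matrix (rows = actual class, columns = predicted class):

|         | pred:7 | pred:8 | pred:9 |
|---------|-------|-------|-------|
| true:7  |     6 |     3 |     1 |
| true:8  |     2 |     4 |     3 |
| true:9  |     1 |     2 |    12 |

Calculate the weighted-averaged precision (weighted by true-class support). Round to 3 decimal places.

0.645

Per-class precision (TP/(TP+FP)):
  7: TP=6, FP=2+1=3 → 6/9 = 0.6667
  8: TP=4, FP=3+2=5 → 4/9 = 0.4444
  9: TP=12, FP=1+3=4 → 12/16 = 0.7500
Weighted-precision = Σ (supportᵢ/N)·precisionᵢ with N=34: (10/34)·0.6667 + (9/34)·0.4444 + (15/34)·0.7500 = 0.645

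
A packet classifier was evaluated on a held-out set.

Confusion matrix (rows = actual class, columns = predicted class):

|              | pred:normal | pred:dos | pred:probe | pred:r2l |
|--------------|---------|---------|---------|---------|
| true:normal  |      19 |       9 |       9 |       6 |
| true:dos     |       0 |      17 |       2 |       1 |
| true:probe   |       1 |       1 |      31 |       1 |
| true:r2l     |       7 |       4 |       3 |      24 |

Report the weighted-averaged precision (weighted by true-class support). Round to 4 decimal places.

0.6900

Per-class precision (TP/(TP+FP)):
  normal: TP=19, FP=0+1+7=8 → 19/27 = 0.70370
  dos: TP=17, FP=9+1+4=14 → 17/31 = 0.54839
  probe: TP=31, FP=9+2+3=14 → 31/45 = 0.68889
  r2l: TP=24, FP=6+1+1=8 → 24/32 = 0.75000
Weighted-precision = Σ (supportᵢ/N)·precisionᵢ with N=135: (43/135)·0.70370 + (20/135)·0.54839 + (34/135)·0.68889 + (38/135)·0.75000 = 0.6900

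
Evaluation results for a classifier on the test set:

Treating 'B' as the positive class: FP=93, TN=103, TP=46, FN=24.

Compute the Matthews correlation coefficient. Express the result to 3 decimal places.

MCC = (TP·TN − FP·FN) / √((TP+FP)(TP+FN)(TN+FP)(TN+FN))
Numerator = 46·103 − 93·24 = 2506
Denominator = √(139·70·196·127) = √242199160 = 15562.7491
MCC = 2506 / 15562.7491 = 0.161

0.161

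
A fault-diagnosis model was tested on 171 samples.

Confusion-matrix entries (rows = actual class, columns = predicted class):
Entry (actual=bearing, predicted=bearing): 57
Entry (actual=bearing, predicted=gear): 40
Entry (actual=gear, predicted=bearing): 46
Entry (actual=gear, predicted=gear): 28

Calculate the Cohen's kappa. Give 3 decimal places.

-0.034

Observed agreement pₒ = trace/N = 85/171 = 0.4971
Expected agreement pₑ = Σ (rowᵢ·colᵢ)/N² = (97·103 + 74·68)/171² = 0.5138
κ = (pₒ − pₑ)/(1 − pₑ) = (0.4971 − 0.5138)/(1 − 0.5138) = -0.034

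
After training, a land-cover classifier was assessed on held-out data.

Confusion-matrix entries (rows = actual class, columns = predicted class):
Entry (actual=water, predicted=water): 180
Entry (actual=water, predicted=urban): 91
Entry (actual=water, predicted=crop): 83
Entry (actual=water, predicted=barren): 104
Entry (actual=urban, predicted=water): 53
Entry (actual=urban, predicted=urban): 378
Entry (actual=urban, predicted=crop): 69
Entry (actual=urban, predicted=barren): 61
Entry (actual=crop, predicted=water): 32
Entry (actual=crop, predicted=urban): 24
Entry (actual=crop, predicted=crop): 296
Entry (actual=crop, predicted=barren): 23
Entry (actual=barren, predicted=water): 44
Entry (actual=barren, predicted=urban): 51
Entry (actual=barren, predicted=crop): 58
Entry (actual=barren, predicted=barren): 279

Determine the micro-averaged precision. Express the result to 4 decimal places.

Micro-averaging pools counts across classes: ΣTP=1133, ΣFP=693, ΣFN=693.
Micro-precision = TP/(TP+FP) on pooled counts = 0.6205 (equals overall accuracy in single-label multiclass).

0.6205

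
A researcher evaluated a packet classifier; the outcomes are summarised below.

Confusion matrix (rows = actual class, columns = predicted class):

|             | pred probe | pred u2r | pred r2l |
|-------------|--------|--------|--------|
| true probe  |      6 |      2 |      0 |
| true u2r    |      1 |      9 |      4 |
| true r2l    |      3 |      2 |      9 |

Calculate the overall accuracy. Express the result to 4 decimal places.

0.6667

Accuracy = trace / total = (6+9+9=24) / 36 = 24/36 = 0.6667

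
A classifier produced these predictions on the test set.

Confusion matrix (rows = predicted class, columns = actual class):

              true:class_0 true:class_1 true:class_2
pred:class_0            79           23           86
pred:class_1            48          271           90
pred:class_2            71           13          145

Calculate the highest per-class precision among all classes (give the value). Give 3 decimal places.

0.663

Per-class precision (TP/(TP+FP)):
  class_0: TP=79, FP=23+86=109 → 79/188 = 0.4202
  class_1: TP=271, FP=48+90=138 → 271/409 = 0.6626
  class_2: TP=145, FP=71+13=84 → 145/229 = 0.6332
Highest is class 'class_1' with precision = 0.663.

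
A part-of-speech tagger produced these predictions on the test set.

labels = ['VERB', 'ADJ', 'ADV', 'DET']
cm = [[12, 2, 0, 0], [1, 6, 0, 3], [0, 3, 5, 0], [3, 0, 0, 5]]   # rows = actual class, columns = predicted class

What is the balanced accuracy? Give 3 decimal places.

0.677

Balanced accuracy = mean of per-class recall.
  VERB: recall = 12/14 = 0.8571
  ADJ: recall = 6/10 = 0.6000
  ADV: recall = 5/8 = 0.6250
  DET: recall = 5/8 = 0.6250
Mean = (0.8571 + 0.6000 + 0.6250 + 0.6250) / 4 = 0.677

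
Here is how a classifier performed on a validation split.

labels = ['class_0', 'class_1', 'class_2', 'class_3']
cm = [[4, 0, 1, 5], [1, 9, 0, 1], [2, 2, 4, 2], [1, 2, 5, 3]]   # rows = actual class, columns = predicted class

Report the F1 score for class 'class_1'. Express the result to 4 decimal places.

0.7500

F1 score = 2·TP/(2·TP+FP+FN).
class_1: TP=9, FP=0+2+2=4, FN=1+0+1=2 → 18/24 = 0.75000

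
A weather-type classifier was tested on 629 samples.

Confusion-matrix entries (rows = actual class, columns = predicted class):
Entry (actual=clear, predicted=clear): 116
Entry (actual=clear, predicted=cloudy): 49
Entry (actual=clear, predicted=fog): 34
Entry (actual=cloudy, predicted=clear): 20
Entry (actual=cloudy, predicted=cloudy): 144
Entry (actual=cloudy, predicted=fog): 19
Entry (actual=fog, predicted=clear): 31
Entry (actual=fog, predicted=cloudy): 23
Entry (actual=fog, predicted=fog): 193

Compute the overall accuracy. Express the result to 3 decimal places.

0.720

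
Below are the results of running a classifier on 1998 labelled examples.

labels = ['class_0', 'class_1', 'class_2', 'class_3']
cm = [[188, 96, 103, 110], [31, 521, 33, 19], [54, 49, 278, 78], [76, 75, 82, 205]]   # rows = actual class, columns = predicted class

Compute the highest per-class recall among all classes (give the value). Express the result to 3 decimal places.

Per-class recall (TP/(TP+FN)):
  class_0: TP=188, FN=96+103+110=309 → 188/497 = 0.3783
  class_1: TP=521, FN=31+33+19=83 → 521/604 = 0.8626
  class_2: TP=278, FN=54+49+78=181 → 278/459 = 0.6057
  class_3: TP=205, FN=76+75+82=233 → 205/438 = 0.4680
Highest is class 'class_1' with recall = 0.863.

0.863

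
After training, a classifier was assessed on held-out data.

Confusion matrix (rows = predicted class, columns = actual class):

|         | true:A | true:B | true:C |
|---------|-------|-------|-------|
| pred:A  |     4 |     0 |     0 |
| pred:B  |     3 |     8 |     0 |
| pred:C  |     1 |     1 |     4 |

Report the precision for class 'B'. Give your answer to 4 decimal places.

Treat 'B' as positive and all other classes as negative.
precision = TP/(TP+FP).
B: TP=8, FP=3+0=3 → 8/11 = 0.72727

0.7273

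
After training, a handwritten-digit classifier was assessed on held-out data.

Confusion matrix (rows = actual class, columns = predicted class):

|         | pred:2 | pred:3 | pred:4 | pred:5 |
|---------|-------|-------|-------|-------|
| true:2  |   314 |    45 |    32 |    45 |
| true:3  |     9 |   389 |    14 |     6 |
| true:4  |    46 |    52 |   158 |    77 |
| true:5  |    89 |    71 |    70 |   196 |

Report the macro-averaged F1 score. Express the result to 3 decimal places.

0.636

Per-class F1 score (2·TP/(2·TP+FP+FN)):
  2: TP=314, FP=9+46+89=144, FN=45+32+45=122 → 628/894 = 0.7025
  3: TP=389, FP=45+52+71=168, FN=9+14+6=29 → 778/975 = 0.7979
  4: TP=158, FP=32+14+70=116, FN=46+52+77=175 → 316/607 = 0.5206
  5: TP=196, FP=45+6+77=128, FN=89+71+70=230 → 392/750 = 0.5227
Macro-F1 score = mean = (0.7025 + 0.7979 + 0.5206 + 0.5227) / 4 = 0.636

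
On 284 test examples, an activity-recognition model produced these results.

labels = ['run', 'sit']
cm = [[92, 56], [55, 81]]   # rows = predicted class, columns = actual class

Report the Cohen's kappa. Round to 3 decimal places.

Observed agreement pₒ = trace/N = 173/284 = 0.6092
Expected agreement pₑ = Σ (rowᵢ·colᵢ)/N² = (147·148 + 137·136)/284² = 0.5007
κ = (pₒ − pₑ)/(1 − pₑ) = (0.6092 − 0.5007)/(1 − 0.5007) = 0.217

0.217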